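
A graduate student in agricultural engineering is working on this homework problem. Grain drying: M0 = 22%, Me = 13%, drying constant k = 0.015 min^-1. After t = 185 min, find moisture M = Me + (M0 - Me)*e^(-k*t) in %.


M = Me + (M0 - Me) * e^(-k*t)
  = 13 + (22 - 13) * e^(-0.015*185)
  = 13 + 9 * e^(-2.775)
  = 13 + 9 * 0.06235
  = 13 + 0.5611
  = 13.56%


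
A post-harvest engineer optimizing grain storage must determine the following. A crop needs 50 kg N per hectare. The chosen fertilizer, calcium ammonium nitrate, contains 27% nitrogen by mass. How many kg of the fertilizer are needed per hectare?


Rate = N_required / (N_content / 100)
     = 50 / (27 / 100)
     = 50 / 0.27
     = 185.19 kg/ha


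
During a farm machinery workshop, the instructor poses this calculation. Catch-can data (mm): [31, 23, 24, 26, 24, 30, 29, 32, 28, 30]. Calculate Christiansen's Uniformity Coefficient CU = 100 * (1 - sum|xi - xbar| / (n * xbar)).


xbar = 277 / 10 = 27.700
sum|xi - xbar| = 27.600
CU = 100 * (1 - 27.600 / (10 * 27.700))
   = 100 * (1 - 0.0996)
   = 90.04%


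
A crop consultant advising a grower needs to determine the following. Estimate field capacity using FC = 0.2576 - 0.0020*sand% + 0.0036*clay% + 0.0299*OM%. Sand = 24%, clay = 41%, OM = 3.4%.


FC = 0.2576 - 0.0020*24 + 0.0036*41 + 0.0299*3.4
   = 0.2576 - 0.0480 + 0.1476 + 0.1017
   = 0.4589


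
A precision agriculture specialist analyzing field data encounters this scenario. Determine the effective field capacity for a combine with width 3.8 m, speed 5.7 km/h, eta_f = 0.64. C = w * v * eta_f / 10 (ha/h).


C = w * v * eta_f / 10
  = 3.8 * 5.7 * 0.64 / 10
  = 13.86 / 10
  = 1.39 ha/h


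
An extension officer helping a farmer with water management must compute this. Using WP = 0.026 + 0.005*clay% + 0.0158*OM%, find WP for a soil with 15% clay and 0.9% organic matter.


WP = 0.026 + 0.005*15 + 0.0158*0.9
   = 0.026 + 0.0750 + 0.0142
   = 0.1152


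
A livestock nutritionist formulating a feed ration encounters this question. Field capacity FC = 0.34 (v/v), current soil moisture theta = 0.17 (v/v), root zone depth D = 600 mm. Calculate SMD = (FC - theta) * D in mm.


SMD = (FC - theta) * D
    = (0.34 - 0.17) * 600
    = 0.170 * 600
    = 102 mm


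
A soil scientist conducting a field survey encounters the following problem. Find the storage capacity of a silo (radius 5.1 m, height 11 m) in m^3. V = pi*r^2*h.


V = pi * r^2 * h
  = pi * 5.1^2 * 11
  = pi * 26.01 * 11
  = 898.84 m^3


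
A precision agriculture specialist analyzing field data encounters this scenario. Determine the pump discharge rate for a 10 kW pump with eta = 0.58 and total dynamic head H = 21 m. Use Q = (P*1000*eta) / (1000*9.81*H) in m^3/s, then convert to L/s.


Q = (P * 1000 * eta) / (rho * g * H)
  = (10 * 1000 * 0.58) / (1000 * 9.81 * 21)
  = 5800 / 206010
  = 0.02815 m^3/s = 28.15 L/s


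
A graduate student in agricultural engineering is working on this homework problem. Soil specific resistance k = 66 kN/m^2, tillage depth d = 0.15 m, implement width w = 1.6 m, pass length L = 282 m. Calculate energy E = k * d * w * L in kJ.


E = k * d * w * L
  = 66 * 0.15 * 1.6 * 282
  = 4466.88 kJ


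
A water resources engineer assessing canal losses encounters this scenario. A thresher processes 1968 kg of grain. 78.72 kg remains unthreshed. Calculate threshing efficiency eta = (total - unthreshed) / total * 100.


eta = (total - unthreshed) / total * 100
    = (1968 - 78.72) / 1968 * 100
    = 1889.28 / 1968 * 100
    = 96%


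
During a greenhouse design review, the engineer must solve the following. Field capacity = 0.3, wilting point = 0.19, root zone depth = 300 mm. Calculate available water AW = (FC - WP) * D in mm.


AW = (FC - WP) * D
   = (0.3 - 0.19) * 300
   = 0.11 * 300
   = 33 mm


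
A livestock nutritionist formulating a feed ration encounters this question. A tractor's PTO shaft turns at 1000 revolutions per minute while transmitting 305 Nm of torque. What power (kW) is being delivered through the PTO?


P = 2*pi*n*T / 60000
  = 2*pi * 1000 * 305 / 60000
  = 1916371.52 / 60000
  = 31.94 kW


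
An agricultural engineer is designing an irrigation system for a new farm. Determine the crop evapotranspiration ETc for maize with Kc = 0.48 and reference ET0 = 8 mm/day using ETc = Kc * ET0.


ETc = Kc * ET0
    = 0.48 * 8
    = 3.84 mm/day


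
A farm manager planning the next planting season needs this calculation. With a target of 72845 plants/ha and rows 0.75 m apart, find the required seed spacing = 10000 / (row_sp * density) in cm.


spacing = 10000 / (row_sp * density)
        = 10000 / (0.75 * 72845)
        = 10000 / 54633.75
        = 0.18304 m = 18.30 cm


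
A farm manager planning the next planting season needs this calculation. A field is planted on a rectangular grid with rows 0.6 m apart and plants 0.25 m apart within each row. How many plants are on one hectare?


D = 10000 / (row_sp * plant_sp)
  = 10000 / (0.6 * 0.25)
  = 10000 / 0.1500
  = 66666.67 plants/ha


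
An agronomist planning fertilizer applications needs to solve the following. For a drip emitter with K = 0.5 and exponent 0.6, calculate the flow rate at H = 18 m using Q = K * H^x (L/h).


Q = K * H^x
  = 0.5 * 18^0.6
  = 0.5 * 5.6645
  = 2.83 L/h


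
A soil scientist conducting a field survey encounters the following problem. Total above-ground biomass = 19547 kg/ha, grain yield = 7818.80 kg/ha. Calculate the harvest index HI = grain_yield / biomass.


HI = grain_yield / biomass
   = 7818.80 / 19547
   = 0.40


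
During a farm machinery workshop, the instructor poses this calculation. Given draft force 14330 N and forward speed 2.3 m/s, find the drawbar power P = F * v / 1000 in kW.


P = F * v / 1000
  = 14330 * 2.3 / 1000
  = 32959 / 1000
  = 32.96 kW


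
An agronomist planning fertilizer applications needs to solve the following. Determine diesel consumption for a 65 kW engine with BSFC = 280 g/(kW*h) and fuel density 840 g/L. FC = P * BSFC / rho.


FC = P * BSFC / rho_fuel
   = 65 * 280 / 840
   = 18200 / 840
   = 21.67 L/h


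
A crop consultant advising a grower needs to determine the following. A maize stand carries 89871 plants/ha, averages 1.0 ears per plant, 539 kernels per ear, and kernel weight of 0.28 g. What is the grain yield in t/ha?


Y = density * ears * kernels * kw
  = 89871 * 1.0 * 539 * 0.28 g/ha
  = 13563331.32 g/ha
  = 13563.33 kg/ha = 13.56 t/ha


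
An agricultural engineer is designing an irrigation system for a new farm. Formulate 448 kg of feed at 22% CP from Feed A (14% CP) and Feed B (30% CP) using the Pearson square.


parts_A = CP_b - target = 30 - 22 = 8
parts_B = target - CP_a = 22 - 14 = 8
total_parts = 8 + 8 = 16
Feed A = 448 * 8 / 16 = 224 kg
Feed B = 448 * 8 / 16 = 224 kg


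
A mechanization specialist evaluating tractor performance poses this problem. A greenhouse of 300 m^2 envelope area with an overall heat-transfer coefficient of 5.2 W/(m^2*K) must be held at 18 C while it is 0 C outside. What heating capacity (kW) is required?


dT = 18 - (0) = 18 K
Q = U * A * dT
  = 5.2 * 300 * 18
  = 28080 W = 28.08 kW


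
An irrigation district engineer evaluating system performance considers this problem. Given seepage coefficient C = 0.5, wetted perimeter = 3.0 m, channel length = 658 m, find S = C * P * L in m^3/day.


S = C * P * L
  = 0.5 * 3.0 * 658
  = 987 m^3/day


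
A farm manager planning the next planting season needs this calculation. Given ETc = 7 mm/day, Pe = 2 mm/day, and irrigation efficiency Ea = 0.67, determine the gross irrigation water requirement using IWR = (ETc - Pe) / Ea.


IWR = (ETc - Pe) / Ea
    = (7 - 2) / 0.67
    = 5 / 0.67
    = 7.46 mm/day


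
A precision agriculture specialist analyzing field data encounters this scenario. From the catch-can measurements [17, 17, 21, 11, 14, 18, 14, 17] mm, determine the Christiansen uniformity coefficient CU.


xbar = 129 / 8 = 16.125
sum|xi - xbar| = 18.750
CU = 100 * (1 - 18.750 / (8 * 16.125))
   = 100 * (1 - 0.1453)
   = 85.47%


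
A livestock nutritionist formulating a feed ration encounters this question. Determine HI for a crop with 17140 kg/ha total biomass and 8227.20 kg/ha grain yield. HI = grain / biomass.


HI = grain_yield / biomass
   = 8227.20 / 17140
   = 0.48


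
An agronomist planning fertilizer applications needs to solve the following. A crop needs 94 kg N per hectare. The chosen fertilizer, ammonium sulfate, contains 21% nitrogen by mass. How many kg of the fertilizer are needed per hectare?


Rate = N_required / (N_content / 100)
     = 94 / (21 / 100)
     = 94 / 0.21
     = 447.62 kg/ha


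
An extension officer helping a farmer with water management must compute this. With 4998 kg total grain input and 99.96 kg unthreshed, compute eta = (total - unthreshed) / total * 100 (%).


eta = (total - unthreshed) / total * 100
    = (4998 - 99.96) / 4998 * 100
    = 4898.04 / 4998 * 100
    = 98%


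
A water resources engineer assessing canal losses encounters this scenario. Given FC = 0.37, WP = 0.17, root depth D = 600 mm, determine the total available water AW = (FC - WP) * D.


AW = (FC - WP) * D
   = (0.37 - 0.17) * 600
   = 0.20 * 600
   = 120 mm


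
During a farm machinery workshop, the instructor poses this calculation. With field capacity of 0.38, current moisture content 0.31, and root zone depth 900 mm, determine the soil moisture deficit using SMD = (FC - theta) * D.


SMD = (FC - theta) * D
    = (0.38 - 0.31) * 900
    = 0.070 * 900
    = 63 mm


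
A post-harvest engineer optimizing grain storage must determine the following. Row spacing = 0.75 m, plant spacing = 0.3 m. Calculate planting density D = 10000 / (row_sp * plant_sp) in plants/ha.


D = 10000 / (row_sp * plant_sp)
  = 10000 / (0.75 * 0.3)
  = 10000 / 0.2250
  = 44444.44 plants/ha


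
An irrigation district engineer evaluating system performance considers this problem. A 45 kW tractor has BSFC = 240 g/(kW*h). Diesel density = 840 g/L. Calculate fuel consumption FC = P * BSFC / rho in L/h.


FC = P * BSFC / rho_fuel
   = 45 * 240 / 840
   = 10800 / 840
   = 12.86 L/h


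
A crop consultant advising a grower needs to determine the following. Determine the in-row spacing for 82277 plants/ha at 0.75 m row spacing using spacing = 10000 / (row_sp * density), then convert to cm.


spacing = 10000 / (row_sp * density)
        = 10000 / (0.75 * 82277)
        = 10000 / 61707.75
        = 0.16205 m = 16.21 cm


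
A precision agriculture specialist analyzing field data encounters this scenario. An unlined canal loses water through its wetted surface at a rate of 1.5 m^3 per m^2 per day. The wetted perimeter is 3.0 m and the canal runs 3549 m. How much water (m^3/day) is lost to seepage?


S = C * P * L
  = 1.5 * 3.0 * 3549
  = 15970.50 m^3/day


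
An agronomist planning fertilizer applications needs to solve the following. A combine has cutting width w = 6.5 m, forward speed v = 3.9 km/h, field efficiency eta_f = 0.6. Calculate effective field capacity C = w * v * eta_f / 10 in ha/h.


C = w * v * eta_f / 10
  = 6.5 * 3.9 * 0.6 / 10
  = 15.21 / 10
  = 1.52 ha/h


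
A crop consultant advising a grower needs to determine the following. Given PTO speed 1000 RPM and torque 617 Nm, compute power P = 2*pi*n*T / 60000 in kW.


P = 2*pi*n*T / 60000
  = 2*pi * 1000 * 617 / 60000
  = 3876725.33 / 60000
  = 64.61 kW


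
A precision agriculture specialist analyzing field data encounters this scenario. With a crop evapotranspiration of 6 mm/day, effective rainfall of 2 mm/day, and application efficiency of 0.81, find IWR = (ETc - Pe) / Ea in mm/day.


IWR = (ETc - Pe) / Ea
    = (6 - 2) / 0.81
    = 4 / 0.81
    = 4.94 mm/day


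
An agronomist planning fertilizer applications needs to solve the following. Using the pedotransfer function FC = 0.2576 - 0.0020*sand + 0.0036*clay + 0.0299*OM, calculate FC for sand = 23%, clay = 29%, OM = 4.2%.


FC = 0.2576 - 0.0020*23 + 0.0036*29 + 0.0299*4.2
   = 0.2576 - 0.0460 + 0.1044 + 0.1256
   = 0.4416


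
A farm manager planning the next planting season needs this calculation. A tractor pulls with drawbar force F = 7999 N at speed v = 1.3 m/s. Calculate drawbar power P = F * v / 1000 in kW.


P = F * v / 1000
  = 7999 * 1.3 / 1000
  = 10398.70 / 1000
  = 10.40 kW


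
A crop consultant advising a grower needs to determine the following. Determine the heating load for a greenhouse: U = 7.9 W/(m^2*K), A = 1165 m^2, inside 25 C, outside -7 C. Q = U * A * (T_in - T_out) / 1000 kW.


dT = 25 - (-7) = 32 K
Q = U * A * dT
  = 7.9 * 1165 * 32
  = 294512 W = 294.51 kW


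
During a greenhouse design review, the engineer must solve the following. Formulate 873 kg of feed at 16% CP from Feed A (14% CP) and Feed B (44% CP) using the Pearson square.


parts_A = CP_b - target = 44 - 16 = 28
parts_B = target - CP_a = 16 - 14 = 2
total_parts = 28 + 2 = 30
Feed A = 873 * 28 / 30 = 814.80 kg
Feed B = 873 * 2 / 30 = 58.20 kg

814.80 kg


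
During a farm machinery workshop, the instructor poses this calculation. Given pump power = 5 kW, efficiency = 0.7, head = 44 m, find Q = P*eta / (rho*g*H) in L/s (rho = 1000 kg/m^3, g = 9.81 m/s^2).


Q = (P * 1000 * eta) / (rho * g * H)
  = (5 * 1000 * 0.7) / (1000 * 9.81 * 44)
  = 3500 / 431640
  = 0.00811 m^3/s = 8.11 L/s


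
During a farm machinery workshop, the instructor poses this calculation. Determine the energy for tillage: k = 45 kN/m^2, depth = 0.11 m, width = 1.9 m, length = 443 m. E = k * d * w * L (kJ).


E = k * d * w * L
  = 45 * 0.11 * 1.9 * 443
  = 4166.42 kJ


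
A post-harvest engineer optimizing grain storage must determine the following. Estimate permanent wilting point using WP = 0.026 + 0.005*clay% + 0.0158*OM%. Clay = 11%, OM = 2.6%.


WP = 0.026 + 0.005*11 + 0.0158*2.6
   = 0.026 + 0.0550 + 0.0411
   = 0.1221


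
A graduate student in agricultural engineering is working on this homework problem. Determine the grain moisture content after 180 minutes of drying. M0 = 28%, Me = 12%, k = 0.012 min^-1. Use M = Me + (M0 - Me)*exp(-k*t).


M = Me + (M0 - Me) * e^(-k*t)
  = 12 + (28 - 12) * e^(-0.012*180)
  = 12 + 16 * e^(-2.160)
  = 12 + 16 * 0.11533
  = 12 + 1.8452
  = 13.85%


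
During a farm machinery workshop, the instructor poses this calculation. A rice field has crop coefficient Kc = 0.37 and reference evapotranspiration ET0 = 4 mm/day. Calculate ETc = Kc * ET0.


ETc = Kc * ET0
    = 0.37 * 4
    = 1.48 mm/day


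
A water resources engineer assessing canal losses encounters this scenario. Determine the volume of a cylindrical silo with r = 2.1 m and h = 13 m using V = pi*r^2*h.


V = pi * r^2 * h
  = pi * 2.1^2 * 13
  = pi * 4.41 * 13
  = 180.11 m^3


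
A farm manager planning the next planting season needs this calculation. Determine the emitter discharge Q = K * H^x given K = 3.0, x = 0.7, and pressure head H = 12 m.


Q = K * H^x
  = 3.0 * 12^0.7
  = 3.0 * 5.6941
  = 17.08 L/h


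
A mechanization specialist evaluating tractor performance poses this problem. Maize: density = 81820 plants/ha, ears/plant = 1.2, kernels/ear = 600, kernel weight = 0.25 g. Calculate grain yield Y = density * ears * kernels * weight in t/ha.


Y = density * ears * kernels * kw
  = 81820 * 1.2 * 600 * 0.25 g/ha
  = 14727600 g/ha
  = 14727.60 kg/ha = 14.73 t/ha


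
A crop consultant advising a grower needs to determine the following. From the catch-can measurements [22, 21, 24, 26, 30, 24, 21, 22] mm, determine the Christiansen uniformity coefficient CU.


xbar = 190 / 8 = 23.750
sum|xi - xbar| = 18
CU = 100 * (1 - 18 / (8 * 23.750))
   = 100 * (1 - 0.0947)
   = 90.53%


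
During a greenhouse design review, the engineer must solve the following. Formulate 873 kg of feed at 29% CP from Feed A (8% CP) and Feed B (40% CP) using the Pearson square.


parts_A = CP_b - target = 40 - 29 = 11
parts_B = target - CP_a = 29 - 8 = 21
total_parts = 11 + 21 = 32
Feed A = 873 * 11 / 32 = 300.09 kg
Feed B = 873 * 21 / 32 = 572.91 kg

300.09 kg


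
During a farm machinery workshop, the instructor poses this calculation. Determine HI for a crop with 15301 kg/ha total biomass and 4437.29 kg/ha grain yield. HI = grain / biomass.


HI = grain_yield / biomass
   = 4437.29 / 15301
   = 0.29


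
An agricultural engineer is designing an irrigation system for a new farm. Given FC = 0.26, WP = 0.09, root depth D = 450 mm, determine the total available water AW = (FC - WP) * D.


AW = (FC - WP) * D
   = (0.26 - 0.09) * 450
   = 0.17 * 450
   = 76.50 mm


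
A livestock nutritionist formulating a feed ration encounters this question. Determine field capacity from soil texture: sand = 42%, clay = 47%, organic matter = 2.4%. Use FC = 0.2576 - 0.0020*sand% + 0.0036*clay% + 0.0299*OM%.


FC = 0.2576 - 0.0020*42 + 0.0036*47 + 0.0299*2.4
   = 0.2576 - 0.0840 + 0.1692 + 0.0718
   = 0.4146


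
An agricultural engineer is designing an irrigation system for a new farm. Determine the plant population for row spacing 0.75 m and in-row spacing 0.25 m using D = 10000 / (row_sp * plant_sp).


D = 10000 / (row_sp * plant_sp)
  = 10000 / (0.75 * 0.25)
  = 10000 / 0.1875
  = 53333.33 plants/ha


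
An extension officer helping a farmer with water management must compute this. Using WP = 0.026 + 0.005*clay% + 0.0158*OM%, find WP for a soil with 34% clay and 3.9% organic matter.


WP = 0.026 + 0.005*34 + 0.0158*3.9
   = 0.026 + 0.1700 + 0.0616
   = 0.2576


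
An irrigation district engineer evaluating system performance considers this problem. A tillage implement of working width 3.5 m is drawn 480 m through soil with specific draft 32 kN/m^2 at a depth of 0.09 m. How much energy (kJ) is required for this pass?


E = k * d * w * L
  = 32 * 0.09 * 3.5 * 480
  = 4838.40 kJ


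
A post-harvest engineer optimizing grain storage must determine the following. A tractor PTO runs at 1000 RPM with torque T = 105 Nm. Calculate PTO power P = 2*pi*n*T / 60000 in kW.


P = 2*pi*n*T / 60000
  = 2*pi * 1000 * 105 / 60000
  = 659734.46 / 60000
  = 11.00 kW


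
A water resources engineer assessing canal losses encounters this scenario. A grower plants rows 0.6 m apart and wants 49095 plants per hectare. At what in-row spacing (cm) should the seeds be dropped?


spacing = 10000 / (row_sp * density)
        = 10000 / (0.6 * 49095)
        = 10000 / 29457
        = 0.33948 m = 33.95 cm


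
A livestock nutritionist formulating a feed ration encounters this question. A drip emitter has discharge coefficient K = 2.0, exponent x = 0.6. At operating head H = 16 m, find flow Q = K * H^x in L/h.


Q = K * H^x
  = 2.0 * 16^0.6
  = 2.0 * 5.2780
  = 10.56 L/h


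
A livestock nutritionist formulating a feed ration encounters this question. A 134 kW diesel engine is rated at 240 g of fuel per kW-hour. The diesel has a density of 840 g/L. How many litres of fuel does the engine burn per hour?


FC = P * BSFC / rho_fuel
   = 134 * 240 / 840
   = 32160 / 840
   = 38.29 L/h


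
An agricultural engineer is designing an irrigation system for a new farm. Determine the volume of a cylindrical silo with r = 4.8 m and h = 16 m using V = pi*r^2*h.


V = pi * r^2 * h
  = pi * 4.8^2 * 16
  = pi * 23.04 * 16
  = 1158.12 m^3


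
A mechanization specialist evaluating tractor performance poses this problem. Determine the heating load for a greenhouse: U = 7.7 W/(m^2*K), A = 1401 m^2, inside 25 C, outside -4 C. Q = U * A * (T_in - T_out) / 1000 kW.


dT = 25 - (-4) = 29 K
Q = U * A * dT
  = 7.7 * 1401 * 29
  = 312843.30 W = 312.84 kW


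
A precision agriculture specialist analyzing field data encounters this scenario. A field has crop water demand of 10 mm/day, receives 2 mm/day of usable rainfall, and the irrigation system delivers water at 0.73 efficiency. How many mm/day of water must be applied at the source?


IWR = (ETc - Pe) / Ea
    = (10 - 2) / 0.73
    = 8 / 0.73
    = 10.96 mm/day


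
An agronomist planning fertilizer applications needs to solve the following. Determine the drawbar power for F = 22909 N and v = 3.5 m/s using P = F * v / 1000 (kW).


P = F * v / 1000
  = 22909 * 3.5 / 1000
  = 80181.50 / 1000
  = 80.18 kW


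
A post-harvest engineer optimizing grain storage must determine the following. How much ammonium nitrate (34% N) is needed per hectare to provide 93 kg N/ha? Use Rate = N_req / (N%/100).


Rate = N_required / (N_content / 100)
     = 93 / (34 / 100)
     = 93 / 0.34
     = 273.53 kg/ha


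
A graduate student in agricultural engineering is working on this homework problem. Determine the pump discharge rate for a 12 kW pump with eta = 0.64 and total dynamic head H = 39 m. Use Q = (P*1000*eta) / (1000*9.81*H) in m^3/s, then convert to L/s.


Q = (P * 1000 * eta) / (rho * g * H)
  = (12 * 1000 * 0.64) / (1000 * 9.81 * 39)
  = 7680 / 382590
  = 0.02007 m^3/s = 20.07 L/s


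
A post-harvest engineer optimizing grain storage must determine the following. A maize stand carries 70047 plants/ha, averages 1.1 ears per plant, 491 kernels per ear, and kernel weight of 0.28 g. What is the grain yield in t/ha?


Y = density * ears * kernels * kw
  = 70047 * 1.1 * 491 * 0.28 g/ha
  = 10593067.72 g/ha
  = 10593.07 kg/ha = 10.59 t/ha


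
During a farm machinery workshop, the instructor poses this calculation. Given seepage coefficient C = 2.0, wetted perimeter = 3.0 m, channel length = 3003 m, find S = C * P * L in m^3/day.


S = C * P * L
  = 2.0 * 3.0 * 3003
  = 18018 m^3/day


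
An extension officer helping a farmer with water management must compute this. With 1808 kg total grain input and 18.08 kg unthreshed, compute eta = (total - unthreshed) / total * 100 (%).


eta = (total - unthreshed) / total * 100
    = (1808 - 18.08) / 1808 * 100
    = 1789.92 / 1808 * 100
    = 99%


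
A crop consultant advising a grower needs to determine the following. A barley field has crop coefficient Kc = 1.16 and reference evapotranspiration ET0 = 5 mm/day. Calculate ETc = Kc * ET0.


ETc = Kc * ET0
    = 1.16 * 5
    = 5.80 mm/day


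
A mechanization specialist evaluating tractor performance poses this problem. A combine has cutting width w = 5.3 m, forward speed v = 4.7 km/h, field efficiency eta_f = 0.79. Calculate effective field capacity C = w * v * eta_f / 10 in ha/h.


C = w * v * eta_f / 10
  = 5.3 * 4.7 * 0.79 / 10
  = 19.68 / 10
  = 1.97 ha/h


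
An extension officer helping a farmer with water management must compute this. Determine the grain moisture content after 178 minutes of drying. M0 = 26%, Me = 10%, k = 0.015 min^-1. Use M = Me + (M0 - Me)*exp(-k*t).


M = Me + (M0 - Me) * e^(-k*t)
  = 10 + (26 - 10) * e^(-0.015*178)
  = 10 + 16 * e^(-2.670)
  = 10 + 16 * 0.06925
  = 10 + 1.1080
  = 11.11%


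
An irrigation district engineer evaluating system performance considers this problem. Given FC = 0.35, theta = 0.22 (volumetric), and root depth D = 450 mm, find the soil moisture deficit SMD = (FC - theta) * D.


SMD = (FC - theta) * D
    = (0.35 - 0.22) * 450
    = 0.130 * 450
    = 58.50 mm


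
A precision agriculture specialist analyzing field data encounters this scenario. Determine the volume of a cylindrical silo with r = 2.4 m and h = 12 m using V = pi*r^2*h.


V = pi * r^2 * h
  = pi * 2.4^2 * 12
  = pi * 5.76 * 12
  = 217.15 m^3


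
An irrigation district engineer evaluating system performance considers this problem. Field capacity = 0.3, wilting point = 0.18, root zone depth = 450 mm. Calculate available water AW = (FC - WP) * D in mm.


AW = (FC - WP) * D
   = (0.3 - 0.18) * 450
   = 0.12 * 450
   = 54 mm


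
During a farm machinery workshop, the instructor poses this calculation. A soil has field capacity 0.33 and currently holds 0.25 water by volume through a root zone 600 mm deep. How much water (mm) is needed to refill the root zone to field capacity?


SMD = (FC - theta) * D
    = (0.33 - 0.25) * 600
    = 0.080 * 600
    = 48 mm


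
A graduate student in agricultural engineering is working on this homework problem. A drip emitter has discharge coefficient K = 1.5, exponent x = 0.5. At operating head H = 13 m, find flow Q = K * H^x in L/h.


Q = K * H^x
  = 1.5 * 13^0.5
  = 1.5 * 3.6056
  = 5.41 L/h


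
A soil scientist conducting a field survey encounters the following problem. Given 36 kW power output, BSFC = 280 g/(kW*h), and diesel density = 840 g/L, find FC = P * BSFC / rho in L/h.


FC = P * BSFC / rho_fuel
   = 36 * 280 / 840
   = 10080 / 840
   = 12 L/h


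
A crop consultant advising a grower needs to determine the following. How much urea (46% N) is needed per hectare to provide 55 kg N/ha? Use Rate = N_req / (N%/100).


Rate = N_required / (N_content / 100)
     = 55 / (46 / 100)
     = 55 / 0.46
     = 119.57 kg/ha


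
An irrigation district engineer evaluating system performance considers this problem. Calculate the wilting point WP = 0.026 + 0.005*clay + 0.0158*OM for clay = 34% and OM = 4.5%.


WP = 0.026 + 0.005*34 + 0.0158*4.5
   = 0.026 + 0.1700 + 0.0711
   = 0.2671


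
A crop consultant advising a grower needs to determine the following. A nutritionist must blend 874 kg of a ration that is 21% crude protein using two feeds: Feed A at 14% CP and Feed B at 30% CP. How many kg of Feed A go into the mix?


parts_A = CP_b - target = 30 - 21 = 9
parts_B = target - CP_a = 21 - 14 = 7
total_parts = 9 + 7 = 16
Feed A = 874 * 9 / 16 = 491.63 kg
Feed B = 874 * 7 / 16 = 382.38 kg

491.63 kg


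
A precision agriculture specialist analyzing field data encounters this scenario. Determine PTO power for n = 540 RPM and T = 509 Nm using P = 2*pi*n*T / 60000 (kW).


P = 2*pi*n*T / 60000
  = 2*pi * 540 * 509 / 60000
  = 1726996.31 / 60000
  = 28.78 kW


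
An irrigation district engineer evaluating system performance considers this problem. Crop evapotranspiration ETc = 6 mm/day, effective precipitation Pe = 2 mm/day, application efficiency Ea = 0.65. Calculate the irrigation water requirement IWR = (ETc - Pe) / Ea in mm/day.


IWR = (ETc - Pe) / Ea
    = (6 - 2) / 0.65
    = 4 / 0.65
    = 6.15 mm/day


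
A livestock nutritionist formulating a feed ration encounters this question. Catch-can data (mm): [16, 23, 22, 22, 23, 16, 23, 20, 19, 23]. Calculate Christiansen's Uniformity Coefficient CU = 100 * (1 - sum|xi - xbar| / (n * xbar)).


xbar = 207 / 10 = 20.700
sum|xi - xbar| = 23.600
CU = 100 * (1 - 23.600 / (10 * 20.700))
   = 100 * (1 - 0.1140)
   = 88.60%


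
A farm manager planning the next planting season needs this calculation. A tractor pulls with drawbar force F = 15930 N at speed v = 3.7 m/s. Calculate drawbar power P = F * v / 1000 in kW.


P = F * v / 1000
  = 15930 * 3.7 / 1000
  = 58941 / 1000
  = 58.94 kW


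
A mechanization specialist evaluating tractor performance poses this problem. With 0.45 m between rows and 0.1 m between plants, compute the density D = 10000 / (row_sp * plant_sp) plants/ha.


D = 10000 / (row_sp * plant_sp)
  = 10000 / (0.45 * 0.1)
  = 10000 / 0.0450
  = 222222.22 plants/ha


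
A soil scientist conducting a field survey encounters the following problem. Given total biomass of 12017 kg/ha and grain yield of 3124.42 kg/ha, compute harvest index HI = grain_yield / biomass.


HI = grain_yield / biomass
   = 3124.42 / 12017
   = 0.26


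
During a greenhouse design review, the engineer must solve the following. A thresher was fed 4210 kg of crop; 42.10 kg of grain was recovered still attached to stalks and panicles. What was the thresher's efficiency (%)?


eta = (total - unthreshed) / total * 100
    = (4210 - 42.10) / 4210 * 100
    = 4167.90 / 4210 * 100
    = 99%


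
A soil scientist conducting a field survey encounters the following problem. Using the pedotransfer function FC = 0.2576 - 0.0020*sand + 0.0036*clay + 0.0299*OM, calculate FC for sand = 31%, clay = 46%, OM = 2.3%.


FC = 0.2576 - 0.0020*31 + 0.0036*46 + 0.0299*2.3
   = 0.2576 - 0.0620 + 0.1656 + 0.0688
   = 0.4300


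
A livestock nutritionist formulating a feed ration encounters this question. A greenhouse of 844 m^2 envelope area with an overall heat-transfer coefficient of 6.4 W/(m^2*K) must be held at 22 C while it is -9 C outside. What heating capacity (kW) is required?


dT = 22 - (-9) = 31 K
Q = U * A * dT
  = 6.4 * 844 * 31
  = 167449.60 W = 167.45 kW


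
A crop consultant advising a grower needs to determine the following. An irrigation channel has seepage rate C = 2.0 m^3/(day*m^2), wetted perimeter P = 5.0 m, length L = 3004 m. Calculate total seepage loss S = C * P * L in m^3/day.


S = C * P * L
  = 2.0 * 5.0 * 3004
  = 30040 m^3/day


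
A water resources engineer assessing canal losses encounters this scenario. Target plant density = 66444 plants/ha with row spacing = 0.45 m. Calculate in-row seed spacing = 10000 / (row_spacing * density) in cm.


spacing = 10000 / (row_sp * density)
        = 10000 / (0.45 * 66444)
        = 10000 / 29899.80
        = 0.33445 m = 33.45 cm


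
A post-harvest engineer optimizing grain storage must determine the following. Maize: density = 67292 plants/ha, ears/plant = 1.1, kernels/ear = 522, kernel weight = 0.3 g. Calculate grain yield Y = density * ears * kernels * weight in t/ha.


Y = density * ears * kernels * kw
  = 67292 * 1.1 * 522 * 0.3 g/ha
  = 11591719.92 g/ha
  = 11591.72 kg/ha = 11.59 t/ha


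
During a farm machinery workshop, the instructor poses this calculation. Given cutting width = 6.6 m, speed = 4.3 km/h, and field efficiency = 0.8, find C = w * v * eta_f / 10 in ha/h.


C = w * v * eta_f / 10
  = 6.6 * 4.3 * 0.8 / 10
  = 22.70 / 10
  = 2.27 ha/h


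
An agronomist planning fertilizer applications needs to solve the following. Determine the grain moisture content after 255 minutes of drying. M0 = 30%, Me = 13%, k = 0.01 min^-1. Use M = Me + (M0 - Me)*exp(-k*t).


M = Me + (M0 - Me) * e^(-k*t)
  = 13 + (30 - 13) * e^(-0.01*255)
  = 13 + 17 * e^(-2.550)
  = 13 + 17 * 0.07808
  = 13 + 1.3274
  = 14.33%


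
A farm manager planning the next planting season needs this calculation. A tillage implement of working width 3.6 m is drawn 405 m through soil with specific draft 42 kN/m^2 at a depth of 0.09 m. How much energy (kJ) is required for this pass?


E = k * d * w * L
  = 42 * 0.09 * 3.6 * 405
  = 5511.24 kJ


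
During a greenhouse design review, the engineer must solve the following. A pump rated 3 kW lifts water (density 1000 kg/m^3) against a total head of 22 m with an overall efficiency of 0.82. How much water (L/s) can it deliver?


Q = (P * 1000 * eta) / (rho * g * H)
  = (3 * 1000 * 0.82) / (1000 * 9.81 * 22)
  = 2460 / 215820
  = 0.01140 m^3/s = 11.40 L/s


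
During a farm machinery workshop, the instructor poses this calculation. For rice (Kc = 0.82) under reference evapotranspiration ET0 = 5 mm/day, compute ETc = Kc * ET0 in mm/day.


ETc = Kc * ET0
    = 0.82 * 5
    = 4.10 mm/day


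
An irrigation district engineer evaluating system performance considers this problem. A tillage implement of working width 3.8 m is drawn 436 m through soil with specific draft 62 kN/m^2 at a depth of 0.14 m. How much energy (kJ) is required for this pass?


E = k * d * w * L
  = 62 * 0.14 * 3.8 * 436
  = 14381.02 kJ


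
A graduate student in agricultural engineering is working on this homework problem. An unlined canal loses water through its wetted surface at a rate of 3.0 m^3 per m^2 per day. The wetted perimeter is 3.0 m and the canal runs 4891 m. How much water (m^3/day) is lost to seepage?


S = C * P * L
  = 3.0 * 3.0 * 4891
  = 44019 m^3/day


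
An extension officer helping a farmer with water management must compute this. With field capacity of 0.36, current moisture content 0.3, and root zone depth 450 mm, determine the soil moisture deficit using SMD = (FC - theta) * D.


SMD = (FC - theta) * D
    = (0.36 - 0.3) * 450
    = 0.060 * 450
    = 27 mm


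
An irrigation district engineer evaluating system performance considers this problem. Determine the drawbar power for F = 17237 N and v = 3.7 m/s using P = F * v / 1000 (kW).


P = F * v / 1000
  = 17237 * 3.7 / 1000
  = 63776.90 / 1000
  = 63.78 kW


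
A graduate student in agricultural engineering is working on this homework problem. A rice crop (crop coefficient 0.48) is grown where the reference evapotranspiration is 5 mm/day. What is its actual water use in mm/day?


ETc = Kc * ET0
    = 0.48 * 5
    = 2.40 mm/day


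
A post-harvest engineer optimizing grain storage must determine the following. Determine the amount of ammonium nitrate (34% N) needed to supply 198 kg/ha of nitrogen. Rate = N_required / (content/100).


Rate = N_required / (N_content / 100)
     = 198 / (34 / 100)
     = 198 / 0.34
     = 582.35 kg/ha


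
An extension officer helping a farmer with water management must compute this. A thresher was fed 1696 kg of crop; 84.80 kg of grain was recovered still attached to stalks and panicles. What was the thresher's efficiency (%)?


eta = (total - unthreshed) / total * 100
    = (1696 - 84.80) / 1696 * 100
    = 1611.20 / 1696 * 100
    = 95%


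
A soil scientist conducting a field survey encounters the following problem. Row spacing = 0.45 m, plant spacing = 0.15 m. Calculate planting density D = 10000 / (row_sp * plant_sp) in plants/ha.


D = 10000 / (row_sp * plant_sp)
  = 10000 / (0.45 * 0.15)
  = 10000 / 0.0675
  = 148148.15 plants/ha


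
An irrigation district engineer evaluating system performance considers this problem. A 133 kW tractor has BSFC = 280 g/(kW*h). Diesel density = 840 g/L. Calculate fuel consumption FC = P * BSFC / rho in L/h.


FC = P * BSFC / rho_fuel
   = 133 * 280 / 840
   = 37240 / 840
   = 44.33 L/h


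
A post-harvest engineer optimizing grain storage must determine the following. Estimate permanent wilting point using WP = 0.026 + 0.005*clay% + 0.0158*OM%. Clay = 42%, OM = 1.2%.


WP = 0.026 + 0.005*42 + 0.0158*1.2
   = 0.026 + 0.2100 + 0.0190
   = 0.2550


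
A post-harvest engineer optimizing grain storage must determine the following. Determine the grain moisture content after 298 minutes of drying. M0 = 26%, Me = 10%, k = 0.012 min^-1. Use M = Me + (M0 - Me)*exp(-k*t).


M = Me + (M0 - Me) * e^(-k*t)
  = 10 + (26 - 10) * e^(-0.012*298)
  = 10 + 16 * e^(-3.576)
  = 10 + 16 * 0.02799
  = 10 + 0.4478
  = 10.45%


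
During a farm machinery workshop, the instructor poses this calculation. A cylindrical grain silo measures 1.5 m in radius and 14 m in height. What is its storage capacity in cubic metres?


V = pi * r^2 * h
  = pi * 1.5^2 * 14
  = pi * 2.25 * 14
  = 98.96 m^3


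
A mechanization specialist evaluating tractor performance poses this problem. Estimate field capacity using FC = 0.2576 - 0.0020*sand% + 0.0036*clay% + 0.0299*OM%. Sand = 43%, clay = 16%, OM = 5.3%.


FC = 0.2576 - 0.0020*43 + 0.0036*16 + 0.0299*5.3
   = 0.2576 - 0.0860 + 0.0576 + 0.1585
   = 0.3877


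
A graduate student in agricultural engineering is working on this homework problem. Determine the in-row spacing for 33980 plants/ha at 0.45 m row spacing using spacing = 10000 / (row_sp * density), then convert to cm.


spacing = 10000 / (row_sp * density)
        = 10000 / (0.45 * 33980)
        = 10000 / 15291
        = 0.65398 m = 65.40 cm


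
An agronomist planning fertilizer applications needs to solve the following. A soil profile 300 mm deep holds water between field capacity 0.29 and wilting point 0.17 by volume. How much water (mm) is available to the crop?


AW = (FC - WP) * D
   = (0.29 - 0.17) * 300
   = 0.12 * 300
   = 36 mm


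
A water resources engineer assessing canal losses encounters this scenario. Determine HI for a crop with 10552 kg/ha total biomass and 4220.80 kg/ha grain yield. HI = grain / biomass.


HI = grain_yield / biomass
   = 4220.80 / 10552
   = 0.40


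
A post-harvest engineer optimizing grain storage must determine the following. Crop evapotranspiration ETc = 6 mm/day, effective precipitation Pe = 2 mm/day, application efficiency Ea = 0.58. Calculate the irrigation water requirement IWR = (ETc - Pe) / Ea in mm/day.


IWR = (ETc - Pe) / Ea
    = (6 - 2) / 0.58
    = 4 / 0.58
    = 6.90 mm/day


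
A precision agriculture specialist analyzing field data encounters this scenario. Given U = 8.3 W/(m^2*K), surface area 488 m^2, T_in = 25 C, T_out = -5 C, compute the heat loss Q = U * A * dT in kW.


dT = 25 - (-5) = 30 K
Q = U * A * dT
  = 8.3 * 488 * 30
  = 121512 W = 121.51 kW


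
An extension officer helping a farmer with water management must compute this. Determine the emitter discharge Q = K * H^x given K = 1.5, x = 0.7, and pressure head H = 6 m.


Q = K * H^x
  = 1.5 * 6^0.7
  = 1.5 * 3.5051
  = 5.26 L/h


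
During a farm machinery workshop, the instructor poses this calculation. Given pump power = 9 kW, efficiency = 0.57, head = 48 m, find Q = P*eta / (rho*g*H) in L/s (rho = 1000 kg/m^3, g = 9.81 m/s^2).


Q = (P * 1000 * eta) / (rho * g * H)
  = (9 * 1000 * 0.57) / (1000 * 9.81 * 48)
  = 5130 / 470880
  = 0.01089 m^3/s = 10.89 L/s


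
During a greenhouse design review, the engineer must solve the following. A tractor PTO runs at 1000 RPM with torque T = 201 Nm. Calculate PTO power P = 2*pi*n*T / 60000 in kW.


P = 2*pi*n*T / 60000
  = 2*pi * 1000 * 201 / 60000
  = 1262920.25 / 60000
  = 21.05 kW


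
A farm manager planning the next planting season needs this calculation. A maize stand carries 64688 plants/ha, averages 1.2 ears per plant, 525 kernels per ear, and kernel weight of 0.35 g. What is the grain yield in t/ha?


Y = density * ears * kernels * kw
  = 64688 * 1.2 * 525 * 0.35 g/ha
  = 14263704.00 g/ha
  = 14263.70 kg/ha = 14.26 t/ha


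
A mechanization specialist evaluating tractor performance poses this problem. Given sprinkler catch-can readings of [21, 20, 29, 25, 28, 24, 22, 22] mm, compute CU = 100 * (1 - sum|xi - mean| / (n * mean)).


xbar = 191 / 8 = 23.875
sum|xi - xbar| = 21
CU = 100 * (1 - 21 / (8 * 23.875))
   = 100 * (1 - 0.1099)
   = 89.01%


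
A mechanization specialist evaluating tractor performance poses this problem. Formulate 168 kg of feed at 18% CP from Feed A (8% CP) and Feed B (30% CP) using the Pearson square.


parts_A = CP_b - target = 30 - 18 = 12
parts_B = target - CP_a = 18 - 8 = 10
total_parts = 12 + 10 = 22
Feed A = 168 * 12 / 22 = 91.64 kg
Feed B = 168 * 10 / 22 = 76.36 kg

91.64 kg


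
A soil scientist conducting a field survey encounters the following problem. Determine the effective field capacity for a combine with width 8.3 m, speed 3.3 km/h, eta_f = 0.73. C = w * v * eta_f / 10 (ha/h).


C = w * v * eta_f / 10
  = 8.3 * 3.3 * 0.73 / 10
  = 19.99 / 10
  = 2.00 ha/h


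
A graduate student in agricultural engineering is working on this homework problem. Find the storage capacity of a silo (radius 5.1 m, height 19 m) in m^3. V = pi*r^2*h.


V = pi * r^2 * h
  = pi * 5.1^2 * 19
  = pi * 26.01 * 19
  = 1552.54 m^3


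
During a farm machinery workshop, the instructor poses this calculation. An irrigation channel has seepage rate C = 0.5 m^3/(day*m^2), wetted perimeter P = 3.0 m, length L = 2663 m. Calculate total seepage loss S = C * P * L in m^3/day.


S = C * P * L
  = 0.5 * 3.0 * 2663
  = 3994.50 m^3/day


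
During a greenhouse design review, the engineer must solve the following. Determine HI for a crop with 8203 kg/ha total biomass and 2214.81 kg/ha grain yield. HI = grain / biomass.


HI = grain_yield / biomass
   = 2214.81 / 8203
   = 0.27


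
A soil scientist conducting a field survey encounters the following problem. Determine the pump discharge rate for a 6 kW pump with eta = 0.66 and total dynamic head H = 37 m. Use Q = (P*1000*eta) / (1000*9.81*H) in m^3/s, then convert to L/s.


Q = (P * 1000 * eta) / (rho * g * H)
  = (6 * 1000 * 0.66) / (1000 * 9.81 * 37)
  = 3960 / 362970
  = 0.01091 m^3/s = 10.91 L/s
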